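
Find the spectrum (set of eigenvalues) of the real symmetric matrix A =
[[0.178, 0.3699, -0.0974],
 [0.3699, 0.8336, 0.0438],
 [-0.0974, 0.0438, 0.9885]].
sigma(A) ≈ {0, 1} (1 with multiplicity 2)

A is real symmetric, so its spectrum consists of real eigenvalues. Expanding the characteristic polynomial of the displayed matrix gives
  det(λ I - A) = p(λ) = λ^3 + (-2)λ^2 + (1)λ + (0).
Solving p(λ) = 0 yields eigenvalues ≈ 0, 1, 1. (A is shown rounded to 4 decimals, so these recover the underlying integer eigenvalues to within that precision.)
Verification: the trace of A = 2 equals the sum of eigenvalues 2, and det(A) ≈ 0.0000 matches the eigenvalue product 0.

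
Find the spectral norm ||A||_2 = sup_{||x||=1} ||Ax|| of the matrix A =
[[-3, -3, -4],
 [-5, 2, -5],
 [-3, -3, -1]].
||A||_2 ≈ 9.1583 (= sqrt(largest eigenvalue of A^T A))

||A||_2 = sigma_max(A) = sqrt(lambda_max(A^T A)). Form the symmetric matrix M = A^T A =
[[43, 8, 40],
 [8, 22, 5],
 [40, 5, 42]].
Its characteristic polynomial (trace, sum of principal 2x2 minors, determinant of M give the coefficients) is
  p(λ) = det(λ I - M) = λ^3 - 107λ^2 + 1987λ - 3969.
No integer candidate from the rational root theorem (±divisors of 3969) is a root, so the roots are irrational. The cubic discriminant is Δ = 9137639232 > 0, so there are three distinct real roots. p(2) = -415 and p(3) = 1056 have opposite signs, so a root lies in (2, 3); Newton's method refines it to λ ≈ 2.2688. p(20) = 971 and p(21) = -168 have opposite signs, so a root lies in (20, 21); Newton's method refines it to λ ≈ 20.8573. p(83) = -4384 and p(84) = 651 have opposite signs, so a root lies in (83, 84); Newton's method refines it to λ ≈ 83.8739. Check (Vieta): the three roots sum to 107, matching tr M = 107.
So the eigenvalues of A^T A are ≈ 2.2688, 20.8573, 83.8739 (all ≥ 0, as they must be for A^T A). The largest is λ_max ≈ 83.8739, hence ||A||_2 = sqrt(λ_max) ≈ 9.1583.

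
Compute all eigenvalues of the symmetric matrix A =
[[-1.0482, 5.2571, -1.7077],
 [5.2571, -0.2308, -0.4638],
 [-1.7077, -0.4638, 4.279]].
sigma(A) ≈ {-6, 3, 6}

A is real symmetric, so its spectrum consists of real eigenvalues. Expanding the characteristic polynomial of the displayed matrix gives
  det(λ I - A) = p(λ) = λ^3 + (-3)λ^2 + (-36)λ + (107.9978).
Solving p(λ) = 0 yields eigenvalues ≈ -6, 3, 6. (A is shown rounded to 4 decimals, so these recover the underlying integer eigenvalues to within that precision.)
Verification: the trace of A = 3 equals the sum of eigenvalues 3, and det(A) ≈ -107.9978 matches the eigenvalue product -108.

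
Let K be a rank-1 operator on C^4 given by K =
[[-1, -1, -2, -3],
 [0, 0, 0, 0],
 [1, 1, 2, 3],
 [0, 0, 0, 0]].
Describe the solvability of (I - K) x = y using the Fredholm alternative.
(I - K) is singular (det(I - K) = 0, i.e. 1 ∈ sigma(K)). (I - K) x = y is solvable iff y ⊥ ker((I - K)^*) = span{(-1, -1, -2, -3)}, i.e. iff -y_1 - y_2 - 2y_3 - 3y_4 = 0. When solvable, the solutions are x = y + c·(1, 0, -1, 0), c arbitrary (ker(I - K) = span{(1, 0, -1, 0)}, dimension 1).

K has rank 1, so it is an outer product K = u v^T: every row of K is a multiple of one row vector. Reading off the entries, u = (1, 0, -1, 0) and v = (-1, -1, -2, -3) (row i of K equals u_i·v^T). A rank-one matrix u v^T satisfies K u = u (v·u) and kills the (3)-dimensional subspace v^⊥, so its characteristic polynomial is lambda^3 (lambda - v·u) with v·u = tr K = 1. Hence the eigenvalues of I - K are 1 (multiplicity 3) and 1 - (1) = 0, so det(I - K) = 0. (Direct check: I - K =
[[2, 1, 2, 3],
 [0, 1, 0, 0],
 [-1, -1, -1, -3],
 [0, 0, 0, 1]]
has determinant 0.) So 1 is an eigenvalue of K and (I - K) is not invertible. The finite-dimensional Fredholm alternative says: either (I - K) is invertible, or ker(I - K) ≠ {0} and then range(I - K) = ker((I - K)^*)^⊥, with dim ker(I - K) = dim ker((I - K)^*). We are in the second case, so we need both kernels. Kernel of I - K: (I - K) u = u - u (v·u) = u - u = 0, so ker(I - K) = span{u} = span{(1, 0, -1, 0)} (it is exactly 1-dimensional because rank(I - K) = 3). Kernel of the adjoint: K is real, so (I - K)^* = I - K^T = I - v u^T, and (I - v u^T) v = v - v (u·v) = 0; hence ker((I - K)^*) = span{v} = span{(-1, -1, -2, -3)}. Therefore (I - K) x = y is solvable iff <y, v> = 0, i.e. iff -y_1 - y_2 - 2y_3 - 3y_4 = 0. When this holds, K y = u (v·y) = 0, so (I - K) y = y and x = y is a particular solution; the full solution set is the line x = y + c·u = y + c·(1, 0, -1, 0), c ∈ C.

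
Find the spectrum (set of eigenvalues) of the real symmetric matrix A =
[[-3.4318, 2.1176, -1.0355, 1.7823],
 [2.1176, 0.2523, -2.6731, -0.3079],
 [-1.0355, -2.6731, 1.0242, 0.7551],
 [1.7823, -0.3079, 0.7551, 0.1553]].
sigma(A) ≈ {-5, -2, 1, 4}

A is real symmetric, so its spectrum consists of real eigenvalues. Expanding the characteristic polynomial of the displayed matrix gives
  det(λ I - A) = p(λ) = λ^4 + (2)λ^3 + (-21)λ^2 + (-22)λ + (40.0038).
Solving p(λ) = 0 yields eigenvalues ≈ -5, -2, 1, 4. (A is shown rounded to 4 decimals, so these recover the underlying integer eigenvalues to within that precision.)
Verification: the trace of A = -2 equals the sum of eigenvalues -2, and det(A) ≈ 40.0038 matches the eigenvalue product 40.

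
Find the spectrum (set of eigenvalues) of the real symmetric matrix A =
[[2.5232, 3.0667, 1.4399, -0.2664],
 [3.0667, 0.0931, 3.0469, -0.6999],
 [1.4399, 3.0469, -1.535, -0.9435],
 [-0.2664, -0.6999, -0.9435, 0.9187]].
sigma(A) ≈ {-4, -1, 1, 6}

A is real symmetric, so its spectrum consists of real eigenvalues. Expanding the characteristic polynomial of the displayed matrix gives
  det(λ I - A) = p(λ) = λ^4 + (-2)λ^3 + (-25)λ^2 + (2)λ + (24).
Solving p(λ) = 0 yields eigenvalues ≈ -4, -1, 1, 6. (A is shown rounded to 4 decimals, so these recover the underlying integer eigenvalues to within that precision.)
Verification: the trace of A = 2 equals the sum of eigenvalues 2, and det(A) ≈ 24.0000 matches the eigenvalue product 24.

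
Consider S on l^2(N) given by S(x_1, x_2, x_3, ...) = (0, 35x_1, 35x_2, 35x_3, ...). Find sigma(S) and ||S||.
sigma(S) = closed disk {z in C : |z| ≤ 35}; ||S|| = 35

Note S = 35·U where U is the unit right shift (U x)_k = x_{k-1} (with x_0 := 0); so ||S|| = 35||U|| and sigma(S) = 35·sigma(U). ||S x||^2 = sum_{k≥1} |35x_k|^2 = 1225||x||^2, so ||S|| = 35 and sigma(S) ⊂ {|z| ≤ 35}. For any |lambda| < 35, the equation (S - lambda I) x = 0 forces x_1 = 0, then 35x_k = lambda x_{k+1} ⇒ x = 0, so S has no eigenvalues. But (S - lambda I) is not surjective for |lambda| < 35: solving (S - lambda I) x = e_1 would require x_n proportional to (lambda/35)^(-n), which is not in l^2. So every |lambda| < 35 lies in the residual spectrum. The boundary |lambda| = 35 is in the approximate point spectrum (the spectrum is closed). Hence sigma(S) is the closed disk of radius 35.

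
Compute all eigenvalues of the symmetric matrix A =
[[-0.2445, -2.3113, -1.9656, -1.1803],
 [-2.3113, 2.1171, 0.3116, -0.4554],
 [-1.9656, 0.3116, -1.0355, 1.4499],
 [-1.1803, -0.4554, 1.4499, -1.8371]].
sigma(A) ≈ {-3, 1, 4} (-3 with multiplicity 2)

A is real symmetric, so its spectrum consists of real eigenvalues. Expanding the characteristic polynomial of the displayed matrix gives
  det(λ I - A) = p(λ) = λ^4 + (1)λ^3 + (-17)λ^2 + (-21)λ + (36).
Solving p(λ) = 0 yields eigenvalues ≈ -3, -3, 1, 4. (A is shown rounded to 4 decimals, so these recover the underlying integer eigenvalues to within that precision.)
Verification: the trace of A = -1 equals the sum of eigenvalues -1, and det(A) ≈ 36.0005 matches the eigenvalue product 36.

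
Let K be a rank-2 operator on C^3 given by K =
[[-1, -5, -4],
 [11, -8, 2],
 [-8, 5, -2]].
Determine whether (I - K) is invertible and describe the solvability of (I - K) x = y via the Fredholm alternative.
(I - K) is invertible (det(I - K) = 51 ≠ 0), so for every y in C^3 the equation (I - K) x = y has a unique solution.

K has rank 2 and factors as K = U V^T = u1 v1^T + u2 v2^T with u1 = (2, -1, 1), v1 = (-2, -1, -2), u2 = (-1, -3, 2), v2 = (-3, 3, 0) (multiplying out reproduces the displayed K). The nonzero eigenvalues of U V^T coincide with those of the 2 x 2 matrix G = V^T U = [[v1·u1, v1·u2], [v2·u1, v2·u2]] = [[-5, 1], [-9, -6]], and by the Sylvester determinant identity det(I_3 - U V^T) = det(I_2 - V^T U) = det([[6, -1], [9, 7]]) = (6)(7) - (-1)(9) = 51. (Direct check: I - K =
[[2, 5, 4],
 [-11, 9, -2],
 [8, -5, 3]]
has determinant 51.) The finite-dimensional Fredholm alternative says: either (I - K) is invertible, or ker(I - K) ≠ {0} and then range(I - K) = ker((I - K)^*)^⊥, with dim ker(I - K) = dim ker((I - K)^*). Since det(I - K) ≠ 0, 1 is not an eigenvalue of K and ker(I - K) = {0}, so we are in the first case: for every y there is a unique x = (I - K)^(-1) y. (Explicitly, by the Woodbury identity, (I - U V^T)^(-1) = I + U (I_2 - G)^(-1) V^T.)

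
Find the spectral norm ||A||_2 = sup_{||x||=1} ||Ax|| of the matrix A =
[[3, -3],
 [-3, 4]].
||A||_2 = sqrt((43 + sqrt(1813))/2) ≈ 6.5414 (= sqrt(largest eigenvalue of A^T A))

||A||_2 = sigma_max(A) = sqrt(lambda_max(A^T A)). Form the symmetric matrix M = A^T A =
[[18, -21],
 [-21, 25]].
Its characteristic polynomial (trace, determinant of M give the coefficients) is
  p(λ) = det(λ I - M) = λ^2 - 43λ + 9.
For λ^2 - 43λ + 9 the discriminant is 1813. It is nonnegative but not a perfect square, so the roots are real and irrational: λ = (43 ± sqrt(1813))/2 ≈ 42.7897, 0.2103.
So the eigenvalues of A^T A are ≈ 0.2103, 42.7897 (all ≥ 0, as they must be for A^T A). The largest is λ_max = (43 + sqrt(1813))/2 ≈ 42.7897, hence ||A||_2 = sqrt(λ_max) = sqrt((43 + sqrt(1813))/2) ≈ 6.5414.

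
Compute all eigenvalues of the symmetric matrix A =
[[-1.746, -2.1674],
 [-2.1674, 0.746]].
sigma(A) ≈ {-3, 2}

A is real symmetric, so its spectrum consists of real eigenvalues. Expanding the characteristic polynomial of the displayed matrix gives
  det(λ I - A) = p(λ) = λ^2 + (1)λ + (-6).
Solving p(λ) = 0 yields eigenvalues ≈ -3, 2. (A is shown rounded to 4 decimals, so these recover the underlying integer eigenvalues to within that precision.)
Verification: the trace of A = -1 equals the sum of eigenvalues -1, and det(A) ≈ -6.0001 matches the eigenvalue product -6.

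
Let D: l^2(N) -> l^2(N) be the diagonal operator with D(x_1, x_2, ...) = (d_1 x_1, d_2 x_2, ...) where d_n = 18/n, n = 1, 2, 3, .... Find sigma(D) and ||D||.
sigma(D) = {18/n : n ≥ 1} ∪ {0}; ||D|| = 18

A bounded diagonal operator on l^2 with diagonal entries d_n has spectrum equal to the closure of {d_n : n ≥ 1}: every d_n is an eigenvalue (with eigenvector e_n), so {d_n} ⊂ sigma(D); the spectrum is closed, so its closure is too; and for lambda not in the closure, (D - lambda I) has bounded inverse (the diagonal entries 1/(d_n - lambda) are bounded). For our sequence d_n = 18/n, n = 1, 2, 3, ...:
  - {d_n} = {18/n : n ≥ 1}; the only limit point is 0
  - closure = {18/n : n ≥ 1} ∪ {0}
For the norm: a diagonal operator has ||D|| = sup_n |d_n|. Here d_n = 18/n is positive and decreasing, so sup_n |d_n| = d_1 = 18. So ||D|| = 18.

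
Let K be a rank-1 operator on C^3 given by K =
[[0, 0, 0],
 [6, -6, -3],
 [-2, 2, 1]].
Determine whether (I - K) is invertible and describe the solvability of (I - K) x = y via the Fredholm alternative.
(I - K) is invertible (det(I - K) = 6 ≠ 0), so for every y in C^3 the equation (I - K) x = y has a unique solution.

K has rank 1, so it is an outer product K = u v^T: every row of K is a multiple of one row vector. Reading off the entries, u = (0, -3, 1) and v = (-2, 2, 1) (row i of K equals u_i·v^T). A rank-one matrix u v^T satisfies K u = u (v·u) and kills the (2)-dimensional subspace v^⊥, so its characteristic polynomial is lambda^2 (lambda - v·u) with v·u = tr K = -5. Hence the eigenvalues of I - K are 1 (multiplicity 2) and 1 - (-5) = 6, so det(I - K) = 6. (Direct check: I - K =
[[1, 0, 0],
 [-6, 7, 3],
 [2, -2, 0]]
has determinant 6.) The finite-dimensional Fredholm alternative says: either (I - K) is invertible, or ker(I - K) ≠ {0} and then range(I - K) = ker((I - K)^*)^⊥, with dim ker(I - K) = dim ker((I - K)^*). Since det(I - K) ≠ 0, 1 is not an eigenvalue of K and ker(I - K) = {0}, so we are in the first case: for every y there is a unique x = (I - K)^(-1) y. Explicitly, by the Sherman–Morrison formula, (I - u v^T)^(-1) = I + u v^T/(1 - v·u), i.e. (I - K)^(-1) = I + K/(6).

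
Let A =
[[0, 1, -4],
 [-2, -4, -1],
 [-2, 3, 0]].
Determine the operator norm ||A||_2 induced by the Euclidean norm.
||A||_2 ≈ 5.121 (= sqrt(largest eigenvalue of A^T A))

||A||_2 = sigma_max(A) = sqrt(lambda_max(A^T A)). Form the symmetric matrix M = A^T A =
[[8, 2, 2],
 [2, 26, 0],
 [2, 0, 17]].
Its characteristic polynomial (trace, sum of principal 2x2 minors, determinant of M give the coefficients) is
  p(λ) = det(λ I - M) = λ^3 - 51λ^2 + 778λ - 3364.
No integer candidate from the rational root theorem (±divisors of 3364) is a root, so the roots are irrational. The cubic discriminant is Δ = 2784884 > 0, so there are three distinct real roots. p(7) = -74 and p(8) = 108 have opposite signs, so a root lies in (7, 8); Newton's method refines it to λ ≈ 7.3699. p(17) = 36 and p(18) = -52 have opposite signs, so a root lies in (17, 18); Newton's method refines it to λ ≈ 17.4052. p(26) = -36 and p(27) = 146 have opposite signs, so a root lies in (26, 27); Newton's method refines it to λ ≈ 26.2248. Check (Vieta): the three roots sum to 51, matching tr M = 51.
So the eigenvalues of A^T A are ≈ 7.3699, 17.4052, 26.2248 (all ≥ 0, as they must be for A^T A). The largest is λ_max ≈ 26.2248, hence ||A||_2 = sqrt(λ_max) ≈ 5.121.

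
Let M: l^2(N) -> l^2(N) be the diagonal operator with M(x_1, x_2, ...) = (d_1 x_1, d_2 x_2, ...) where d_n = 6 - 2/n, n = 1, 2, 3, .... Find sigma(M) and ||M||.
sigma(M) = {6 - 2/n : n ≥ 1} ∪ {6}; ||M|| = 6

A bounded diagonal operator on l^2 with diagonal entries d_n has spectrum equal to the closure of {d_n : n ≥ 1}: every d_n is an eigenvalue (with eigenvector e_n), so {d_n} ⊂ sigma(M); the spectrum is closed, so its closure is too; and for lambda not in the closure, (M - lambda I) has bounded inverse (the diagonal entries 1/(d_n - lambda) are bounded). For our sequence d_n = 6 - 2/n, n = 1, 2, 3, ...:
  - {d_n} = {6 - 2/n : n ≥ 1}; the only limit point is 6
  - closure = {6 - 2/n : n ≥ 1} ∪ {6}
For the norm: a diagonal operator has ||M|| = sup_n |d_n|. Here d_n = 6 - 2/n increases monotonically from d_1 = 4 toward 6, with all terms in [4, 6); so sup_n |d_n| = 6 (the supremum is the limit, not attained). So ||M|| = 6.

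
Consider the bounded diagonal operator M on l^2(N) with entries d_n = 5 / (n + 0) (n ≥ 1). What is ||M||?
||M|| = 5 (attained at n = 1)

For M diagonal, ||M|| = sup_n |d_n| = sup_n 5/(n + 0). This is positive and strictly decreasing in n, so the supremum is attained at n = 1: d_1 = 5/(1 + 0) = 5. Hence ||M|| = 5.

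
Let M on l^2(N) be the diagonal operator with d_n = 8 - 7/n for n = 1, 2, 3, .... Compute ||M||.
||M|| = 8

For a diagonal operator on l^2 with entries d_n, ||M|| = sup_n |d_n|. Here d_1 = 1, d_2 = 9/2, ..., and d_n = 8 - 7/n increases monotonically toward 8. All terms lie in [1, 8), so |d_n| = d_n and the supremum is the limit 8, which is not attained by any individual d_n. Hence ||M|| = 8.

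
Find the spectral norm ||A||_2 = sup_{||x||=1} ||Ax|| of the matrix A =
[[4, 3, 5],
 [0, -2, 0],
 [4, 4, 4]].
||A||_2 ≈ 9.902 (= sqrt(largest eigenvalue of A^T A))

||A||_2 = sigma_max(A) = sqrt(lambda_max(A^T A)). Form the symmetric matrix M = A^T A =
[[32, 28, 36],
 [28, 29, 31],
 [36, 31, 41]].
Its characteristic polynomial (trace, sum of principal 2x2 minors, determinant of M give the coefficients) is
  p(λ) = det(λ I - M) = λ^3 - 102λ^2 + 388λ - 64.
No integer candidate from the rational root theorem (±divisors of 64) is a root, so the roots are irrational. The cubic discriminant is Δ = 1106427200 > 0, so there are three distinct real roots. p(0) = -64 and p(1) = 223 have opposite signs, so a root lies in (0, 1); Newton's method refines it to λ ≈ 0.1728. p(3) = 209 and p(4) = -80 have opposite signs, so a root lies in (3, 4); Newton's method refines it to λ ≈ 3.7777. p(98) = -456 and p(99) = 8945 have opposite signs, so a root lies in (98, 99); Newton's method refines it to λ ≈ 98.0495. Check (Vieta): the three roots sum to 102, matching tr M = 102.
So the eigenvalues of A^T A are ≈ 0.1728, 3.7777, 98.0495 (all ≥ 0, as they must be for A^T A). The largest is λ_max ≈ 98.0495, hence ||A||_2 = sqrt(λ_max) ≈ 9.902.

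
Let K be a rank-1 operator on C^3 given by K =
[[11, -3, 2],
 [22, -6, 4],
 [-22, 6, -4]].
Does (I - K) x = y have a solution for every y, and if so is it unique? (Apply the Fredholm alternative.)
(I - K) is singular (det(I - K) = 0, i.e. 1 ∈ sigma(K)). (I - K) x = y is solvable iff y ⊥ ker((I - K)^*) = span{(11, -3, 2)}, i.e. iff 11y_1 - 3y_2 + 2y_3 = 0. When solvable, the solutions are x = y + c·(1, 2, -2), c arbitrary (ker(I - K) = span{(1, 2, -2)}, dimension 1).

K has rank 1, so it is an outer product K = u v^T: every row of K is a multiple of one row vector. Reading off the entries, u = (1, 2, -2) and v = (11, -3, 2) (row i of K equals u_i·v^T). A rank-one matrix u v^T satisfies K u = u (v·u) and kills the (2)-dimensional subspace v^⊥, so its characteristic polynomial is lambda^2 (lambda - v·u) with v·u = tr K = 1. Hence the eigenvalues of I - K are 1 (multiplicity 2) and 1 - (1) = 0, so det(I - K) = 0. (Direct check: I - K =
[[-10, 3, -2],
 [-22, 7, -4],
 [22, -6, 5]]
has determinant 0.) So 1 is an eigenvalue of K and (I - K) is not invertible. The finite-dimensional Fredholm alternative says: either (I - K) is invertible, or ker(I - K) ≠ {0} and then range(I - K) = ker((I - K)^*)^⊥, with dim ker(I - K) = dim ker((I - K)^*). We are in the second case, so we need both kernels. Kernel of I - K: (I - K) u = u - u (v·u) = u - u = 0, so ker(I - K) = span{u} = span{(1, 2, -2)} (it is exactly 1-dimensional because rank(I - K) = 2). Kernel of the adjoint: K is real, so (I - K)^* = I - K^T = I - v u^T, and (I - v u^T) v = v - v (u·v) = 0; hence ker((I - K)^*) = span{v} = span{(11, -3, 2)}. Therefore (I - K) x = y is solvable iff <y, v> = 0, i.e. iff 11y_1 - 3y_2 + 2y_3 = 0. When this holds, K y = u (v·y) = 0, so (I - K) y = y and x = y is a particular solution; the full solution set is the line x = y + c·u = y + c·(1, 2, -2), c ∈ C.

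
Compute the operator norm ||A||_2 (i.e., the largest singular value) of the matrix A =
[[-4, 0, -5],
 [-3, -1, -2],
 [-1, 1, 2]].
||A||_2 ≈ 7.3563 (= sqrt(largest eigenvalue of A^T A))

||A||_2 = sigma_max(A) = sqrt(lambda_max(A^T A)). Form the symmetric matrix M = A^T A =
[[26, 2, 24],
 [2, 2, 4],
 [24, 4, 33]].
Its characteristic polynomial (trace, sum of principal 2x2 minors, determinant of M give the coefficients) is
  p(λ) = det(λ I - M) = λ^3 - 61λ^2 + 380λ - 400.
No integer candidate from the rational root theorem (±divisors of 400) is a root, so the roots are irrational. The cubic discriminant is Δ = 117230800 > 0, so there are three distinct real roots. p(1) = -80 and p(2) = 124 have opposite signs, so a root lies in (1, 2); Newton's method refines it to λ ≈ 1.3307. p(5) = 100 and p(6) = -100 have opposite signs, so a root lies in (5, 6); Newton's method refines it to λ ≈ 5.5549. p(54) = -292 and p(55) = 2350 have opposite signs, so a root lies in (54, 55); Newton's method refines it to λ ≈ 54.1144. Check (Vieta): the three roots sum to 61, matching tr M = 61.
So the eigenvalues of A^T A are ≈ 1.3307, 5.5549, 54.1144 (all ≥ 0, as they must be for A^T A). The largest is λ_max ≈ 54.1144, hence ||A||_2 = sqrt(λ_max) ≈ 7.3563.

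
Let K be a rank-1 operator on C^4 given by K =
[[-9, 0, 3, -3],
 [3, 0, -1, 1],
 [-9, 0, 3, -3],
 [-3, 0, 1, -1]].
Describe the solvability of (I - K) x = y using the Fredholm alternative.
(I - K) is invertible (det(I - K) = 8 ≠ 0), so for every y in C^4 the equation (I - K) x = y has a unique solution.

K has rank 1, so it is an outer product K = u v^T: every row of K is a multiple of one row vector. Reading off the entries, u = (-3, 1, -3, -1) and v = (3, 0, -1, 1) (row i of K equals u_i·v^T). A rank-one matrix u v^T satisfies K u = u (v·u) and kills the (3)-dimensional subspace v^⊥, so its characteristic polynomial is lambda^3 (lambda - v·u) with v·u = tr K = -7. Hence the eigenvalues of I - K are 1 (multiplicity 3) and 1 - (-7) = 8, so det(I - K) = 8. (Direct check: I - K =
[[10, 0, -3, 3],
 [-3, 1, 1, -1],
 [9, 0, -2, 3],
 [3, 0, -1, 2]]
has determinant 8.) The finite-dimensional Fredholm alternative says: either (I - K) is invertible, or ker(I - K) ≠ {0} and then range(I - K) = ker((I - K)^*)^⊥, with dim ker(I - K) = dim ker((I - K)^*). Since det(I - K) ≠ 0, 1 is not an eigenvalue of K and ker(I - K) = {0}, so we are in the first case: for every y there is a unique x = (I - K)^(-1) y. Explicitly, by the Sherman–Morrison formula, (I - u v^T)^(-1) = I + u v^T/(1 - v·u), i.e. (I - K)^(-1) = I + K/(8).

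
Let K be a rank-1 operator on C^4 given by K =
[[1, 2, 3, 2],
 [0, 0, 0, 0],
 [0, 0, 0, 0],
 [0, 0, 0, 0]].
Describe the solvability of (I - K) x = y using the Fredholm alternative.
(I - K) is singular (det(I - K) = 0, i.e. 1 ∈ sigma(K)). (I - K) x = y is solvable iff y ⊥ ker((I - K)^*) = span{(1, 2, 3, 2)}, i.e. iff y_1 + 2y_2 + 3y_3 + 2y_4 = 0. When solvable, the solutions are x = y + c·(1, 0, 0, 0), c arbitrary (ker(I - K) = span{(1, 0, 0, 0)}, dimension 1).

K has rank 1, so it is an outer product K = u v^T: every row of K is a multiple of one row vector. Reading off the entries, u = (1, 0, 0, 0) and v = (1, 2, 3, 2) (row i of K equals u_i·v^T). A rank-one matrix u v^T satisfies K u = u (v·u) and kills the (3)-dimensional subspace v^⊥, so its characteristic polynomial is lambda^3 (lambda - v·u) with v·u = tr K = 1. Hence the eigenvalues of I - K are 1 (multiplicity 3) and 1 - (1) = 0, so det(I - K) = 0. (Direct check: I - K =
[[0, -2, -3, -2],
 [0, 1, 0, 0],
 [0, 0, 1, 0],
 [0, 0, 0, 1]]
has determinant 0.) So 1 is an eigenvalue of K and (I - K) is not invertible. The finite-dimensional Fredholm alternative says: either (I - K) is invertible, or ker(I - K) ≠ {0} and then range(I - K) = ker((I - K)^*)^⊥, with dim ker(I - K) = dim ker((I - K)^*). We are in the second case, so we need both kernels. Kernel of I - K: (I - K) u = u - u (v·u) = u - u = 0, so ker(I - K) = span{u} = span{(1, 0, 0, 0)} (it is exactly 1-dimensional because rank(I - K) = 3). Kernel of the adjoint: K is real, so (I - K)^* = I - K^T = I - v u^T, and (I - v u^T) v = v - v (u·v) = 0; hence ker((I - K)^*) = span{v} = span{(1, 2, 3, 2)}. Therefore (I - K) x = y is solvable iff <y, v> = 0, i.e. iff y_1 + 2y_2 + 3y_3 + 2y_4 = 0. When this holds, K y = u (v·y) = 0, so (I - K) y = y and x = y is a particular solution; the full solution set is the line x = y + c·u = y + c·(1, 0, 0, 0), c ∈ C.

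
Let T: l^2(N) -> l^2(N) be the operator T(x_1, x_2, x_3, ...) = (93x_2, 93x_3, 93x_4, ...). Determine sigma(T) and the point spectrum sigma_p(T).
sigma(T) = closed disk {z in C : |z| ≤ 93}; sigma_p(T) = open disk {z in C : |z| < 93}

Note T = 93·V where V is the unit left shift (V x)_k = x_{k+1}; so sigma(T) = 93·sigma(V) and ||T|| = 93||V||. ||T x||^2 = 8649sum_{k≥2} |x_k|^2 ≤ 8649||x||^2, with equality on {x : x_1 = 0}, so ||T|| = 93. For any lambda with |lambda| < 93, set r = lambda/93 (|r| < 1); the vector x = (1, r, r^2, ...) is in l^2 and satisfies T x = 93(r, r^2, ...) = lambda x, so lambda is an eigenvalue. On the boundary |lambda| = 93 the geometric series diverges, so no l^2 eigenvector exists, but these lambda lie in the approximate point spectrum. Hence sigma(T) is the closed disk of radius 93 and sigma_p(T) is the open disk.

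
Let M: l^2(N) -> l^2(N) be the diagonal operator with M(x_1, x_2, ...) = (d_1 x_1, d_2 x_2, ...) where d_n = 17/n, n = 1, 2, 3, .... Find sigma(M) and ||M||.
sigma(M) = {17/n : n ≥ 1} ∪ {0}; ||M|| = 17

A bounded diagonal operator on l^2 with diagonal entries d_n has spectrum equal to the closure of {d_n : n ≥ 1}: every d_n is an eigenvalue (with eigenvector e_n), so {d_n} ⊂ sigma(M); the spectrum is closed, so its closure is too; and for lambda not in the closure, (M - lambda I) has bounded inverse (the diagonal entries 1/(d_n - lambda) are bounded). For our sequence d_n = 17/n, n = 1, 2, 3, ...:
  - {d_n} = {17/n : n ≥ 1}; the only limit point is 0
  - closure = {17/n : n ≥ 1} ∪ {0}
For the norm: a diagonal operator has ||M|| = sup_n |d_n|. Here d_n = 17/n is positive and decreasing, so sup_n |d_n| = d_1 = 17. So ||M|| = 17.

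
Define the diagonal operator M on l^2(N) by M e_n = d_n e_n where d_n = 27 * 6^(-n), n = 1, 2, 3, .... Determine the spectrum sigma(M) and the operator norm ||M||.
sigma(M) = {27 * 6^(-n) : n ≥ 1} ∪ {0}; ||M|| = 9/2

A bounded diagonal operator on l^2 with diagonal entries d_n has spectrum equal to the closure of {d_n : n ≥ 1}: every d_n is an eigenvalue (with eigenvector e_n), so {d_n} ⊂ sigma(M); the spectrum is closed, so its closure is too; and for lambda not in the closure, (M - lambda I) has bounded inverse (the diagonal entries 1/(d_n - lambda) are bounded). For our sequence d_n = 27 * 6^(-n), n = 1, 2, 3, ...:
  - {d_n} = {27 * 6^(-n) : n ≥ 1}; the only limit point is 0
  - closure = {27 * 6^(-n) : n ≥ 1} ∪ {0}
For the norm: a diagonal operator has ||M|| = sup_n |d_n|. Here d_n = 27 * 6^(-n) is positive and decreasing, so sup_n |d_n| = d_1 = 27/6 = 9/2. So ||M|| = 9/2.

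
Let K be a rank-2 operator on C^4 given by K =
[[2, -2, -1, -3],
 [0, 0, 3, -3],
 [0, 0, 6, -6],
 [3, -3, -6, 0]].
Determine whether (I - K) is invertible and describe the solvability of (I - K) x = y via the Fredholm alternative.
(I - K) is invertible (det(I - K) = -31 ≠ 0), so for every y in C^4 the equation (I - K) x = y has a unique solution.

K has rank 2 and factors as K = U V^T = u1 v1^T + u2 v2^T with u1 = (1, -1, -2, 3), v1 = (1, -1, -2, 0), u2 = (-1, -1, -2, 0), v2 = (-1, 1, -1, 3) (multiplying out reproduces the displayed K). The nonzero eigenvalues of U V^T coincide with those of the 2 x 2 matrix G = V^T U = [[v1·u1, v1·u2], [v2·u1, v2·u2]] = [[6, 4], [9, 2]], and by the Sylvester determinant identity det(I_4 - U V^T) = det(I_2 - V^T U) = det([[-5, -4], [-9, -1]]) = (-5)(-1) - (-4)(-9) = -31. (Direct check: I - K =
[[-1, 2, 1, 3],
 [0, 1, -3, 3],
 [0, 0, -5, 6],
 [-3, 3, 6, 1]]
has determinant -31.) The finite-dimensional Fredholm alternative says: either (I - K) is invertible, or ker(I - K) ≠ {0} and then range(I - K) = ker((I - K)^*)^⊥, with dim ker(I - K) = dim ker((I - K)^*). Since det(I - K) ≠ 0, 1 is not an eigenvalue of K and ker(I - K) = {0}, so we are in the first case: for every y there is a unique x = (I - K)^(-1) y. (Explicitly, by the Woodbury identity, (I - U V^T)^(-1) = I + U (I_2 - G)^(-1) V^T.)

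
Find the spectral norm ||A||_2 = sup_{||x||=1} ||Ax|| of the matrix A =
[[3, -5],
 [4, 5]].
||A||_2 = sqrt((75 + sqrt(725))/2) ≈ 7.1388 (= sqrt(largest eigenvalue of A^T A))

||A||_2 = sigma_max(A) = sqrt(lambda_max(A^T A)). Form the symmetric matrix M = A^T A =
[[25, 5],
 [5, 50]].
Its characteristic polynomial (trace, determinant of M give the coefficients) is
  p(λ) = det(λ I - M) = λ^2 - 75λ + 1225.
For λ^2 - 75λ + 1225 the discriminant is 725. It is nonnegative but not a perfect square, so the roots are real and irrational: λ = (75 ± sqrt(725))/2 ≈ 50.9629, 24.0371.
So the eigenvalues of A^T A are ≈ 24.0371, 50.9629 (all ≥ 0, as they must be for A^T A). The largest is λ_max = (75 + sqrt(725))/2 ≈ 50.9629, hence ||A||_2 = sqrt(λ_max) = sqrt((75 + sqrt(725))/2) ≈ 7.1388.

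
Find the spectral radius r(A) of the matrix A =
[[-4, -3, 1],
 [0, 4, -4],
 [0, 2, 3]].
r(A) = sqrt(20) ≈ 4.4721

The eigenvalues of A are the roots of its characteristic polynomial. With M = A (coefficients from the trace, the sum of principal 2x2 minors, and det A):
  p(λ) = det(λ I - M) = λ^3 - 3λ^2 - 8λ + 80.
By the rational root theorem any rational root is an integer divisor of 80. Testing λ = -4: p(-4) = -64 - 48 + 32 + 80 = 0, so λ = -4 is a root. Dividing out (λ + 4) leaves p(λ) = (λ + 4)(λ^2 - 7λ + 20). For λ^2 - 7λ + 20 the discriminant is -31. It is negative, so the roots are the complex-conjugate pair λ = 7/2 ± (sqrt(31)/2) i ≈ 3.5 ± 2.7839i. For a conjugate pair the product of the roots equals the constant term, so |λ|^2 = 20 and |λ| = sqrt(20) ≈ 4.4721.
Thus the eigenvalues (to 4 decimals) are 3.5 ± 2.7839i (modulus 4.4721); -4 (modulus 4). The spectral radius is the largest modulus: r(A) = sqrt(20) ≈ 4.4721. (Cross-check: r(A) ≤ ||A||_2 ≈ 6.7321; equality holds whenever A is normal, though it can also hold for some non-normal A.)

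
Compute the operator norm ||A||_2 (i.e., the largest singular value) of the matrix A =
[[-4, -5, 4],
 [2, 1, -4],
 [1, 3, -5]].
||A||_2 ≈ 10.2031 (= sqrt(largest eigenvalue of A^T A))

||A||_2 = sigma_max(A) = sqrt(lambda_max(A^T A)). Form the symmetric matrix M = A^T A =
[[21, 25, -29],
 [25, 35, -39],
 [-29, -39, 57]].
Its characteristic polynomial (trace, sum of principal 2x2 minors, determinant of M give the coefficients) is
  p(λ) = det(λ I - M) = λ^3 - 113λ^2 + 940λ - 1444.
No integer candidate from the rational root theorem (±divisors of 1444) is a root, so the roots are irrational. The cubic discriminant is Δ = 2330750896 > 0, so there are three distinct real roots. p(2) = -8 and p(3) = 386 have opposite signs, so a root lies in (2, 3); Newton's method refines it to λ ≈ 2.0161. p(6) = 344 and p(7) = -58 have opposite signs, so a root lies in (6, 7); Newton's method refines it to λ ≈ 6.8802. p(104) = -1028 and p(105) = 9056 have opposite signs, so a root lies in (104, 105); Newton's method refines it to λ ≈ 104.1038. Check (Vieta): the three roots sum to 113, matching tr M = 113.
So the eigenvalues of A^T A are ≈ 2.0161, 6.8802, 104.1038 (all ≥ 0, as they must be for A^T A). The largest is λ_max ≈ 104.1038, hence ||A||_2 = sqrt(λ_max) ≈ 10.2031.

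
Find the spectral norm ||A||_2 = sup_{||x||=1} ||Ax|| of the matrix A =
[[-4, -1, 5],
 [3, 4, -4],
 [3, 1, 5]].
||A||_2 ≈ 9.0233 (= sqrt(largest eigenvalue of A^T A))

||A||_2 = sigma_max(A) = sqrt(lambda_max(A^T A)). Form the symmetric matrix M = A^T A =
[[34, 19, -17],
 [19, 18, -16],
 [-17, -16, 66]].
Its characteristic polynomial (trace, sum of principal 2x2 minors, determinant of M give the coefficients) is
  p(λ) = det(λ I - M) = λ^3 - 118λ^2 + 3138λ - 12996.
No integer candidate from the rational root theorem (±divisors of 12996) is a root, so the roots are irrational. The cubic discriminant is Δ = 10158372000 > 0, so there are three distinct real roots. p(5) = -131 and p(6) = 1800 have opposite signs, so a root lies in (5, 6); Newton's method refines it to λ ≈ 5.0646. p(31) = 675 and p(32) = -644 have opposite signs, so a root lies in (31, 32); Newton's method refines it to λ ≈ 31.5162. p(81) = -1575 and p(82) = 2256 have opposite signs, so a root lies in (81, 82); Newton's method refines it to λ ≈ 81.4192. Check (Vieta): the three roots sum to 118, matching tr M = 118.
So the eigenvalues of A^T A are ≈ 5.0646, 31.5162, 81.4192 (all ≥ 0, as they must be for A^T A). The largest is λ_max ≈ 81.4192, hence ||A||_2 = sqrt(λ_max) ≈ 9.0233.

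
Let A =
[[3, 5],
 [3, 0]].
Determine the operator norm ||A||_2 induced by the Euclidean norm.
||A||_2 = sqrt((43 + sqrt(949))/2) ≈ 6.0748 (= sqrt(largest eigenvalue of A^T A))

||A||_2 = sigma_max(A) = sqrt(lambda_max(A^T A)). Form the symmetric matrix M = A^T A =
[[18, 15],
 [15, 25]].
Its characteristic polynomial (trace, determinant of M give the coefficients) is
  p(λ) = det(λ I - M) = λ^2 - 43λ + 225.
For λ^2 - 43λ + 225 the discriminant is 949. It is nonnegative but not a perfect square, so the roots are real and irrational: λ = (43 ± sqrt(949))/2 ≈ 36.9029, 6.0971.
So the eigenvalues of A^T A are ≈ 6.0971, 36.9029 (all ≥ 0, as they must be for A^T A). The largest is λ_max = (43 + sqrt(949))/2 ≈ 36.9029, hence ||A||_2 = sqrt(λ_max) = sqrt((43 + sqrt(949))/2) ≈ 6.0748.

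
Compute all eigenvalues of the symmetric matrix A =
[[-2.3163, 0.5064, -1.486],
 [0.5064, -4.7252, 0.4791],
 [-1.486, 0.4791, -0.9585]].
sigma(A) ≈ {-5, -3, 0}

A is real symmetric, so its spectrum consists of real eigenvalues. Expanding the characteristic polynomial of the displayed matrix gives
  det(λ I - A) = p(λ) = λ^3 + (8)λ^2 + (15)λ + (0).
Solving p(λ) = 0 yields eigenvalues ≈ -5, -3, 0. (A is shown rounded to 4 decimals, so these recover the underlying integer eigenvalues to within that precision.)
Verification: the trace of A = -8 equals the sum of eigenvalues -8, and det(A) ≈ -0.0002 matches the eigenvalue product 0.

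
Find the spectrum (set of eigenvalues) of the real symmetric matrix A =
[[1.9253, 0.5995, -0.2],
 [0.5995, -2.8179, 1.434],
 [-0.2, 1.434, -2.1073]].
sigma(A) ≈ {-4, -1, 2}

A is real symmetric, so its spectrum consists of real eigenvalues. Expanding the characteristic polynomial of the displayed matrix gives
  det(λ I - A) = p(λ) = λ^3 + (3)λ^2 + (-6)λ + (-8).
Solving p(λ) = 0 yields eigenvalues ≈ -4, -1, 2. (A is shown rounded to 4 decimals, so these recover the underlying integer eigenvalues to within that precision.)
Verification: the trace of A = -3 equals the sum of eigenvalues -3, and det(A) ≈ 7.9998 matches the eigenvalue product 8.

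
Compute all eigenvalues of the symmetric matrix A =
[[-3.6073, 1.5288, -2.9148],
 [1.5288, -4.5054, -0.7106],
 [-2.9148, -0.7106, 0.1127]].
sigma(A) ≈ {-6, -4, 2}

A is real symmetric, so its spectrum consists of real eigenvalues. Expanding the characteristic polynomial of the displayed matrix gives
  det(λ I - A) = p(λ) = λ^3 + (8)λ^2 + (4)λ + (-48).
Solving p(λ) = 0 yields eigenvalues ≈ -6, -4, 2. (A is shown rounded to 4 decimals, so these recover the underlying integer eigenvalues to within that precision.)
Verification: the trace of A = -8 equals the sum of eigenvalues -8, and det(A) ≈ 48.0010 matches the eigenvalue product 48.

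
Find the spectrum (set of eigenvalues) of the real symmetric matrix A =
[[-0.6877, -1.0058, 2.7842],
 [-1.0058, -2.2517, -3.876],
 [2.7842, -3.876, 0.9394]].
sigma(A) ≈ {-5, -2, 5}

A is real symmetric, so its spectrum consists of real eigenvalues. Expanding the characteristic polynomial of the displayed matrix gives
  det(λ I - A) = p(λ) = λ^3 + (2)λ^2 + (-25)λ + (-49.9989).
Solving p(λ) = 0 yields eigenvalues ≈ -5, -2, 5. (A is shown rounded to 4 decimals, so these recover the underlying integer eigenvalues to within that precision.)
Verification: the trace of A = -2 equals the sum of eigenvalues -2, and det(A) ≈ 49.9989 matches the eigenvalue product 50.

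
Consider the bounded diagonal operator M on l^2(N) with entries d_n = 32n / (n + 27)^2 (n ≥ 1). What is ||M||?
||M|| = 8/27 (attained at n = 27)

For M diagonal, ||M|| = sup_n |d_n|. Treat f(x) = 32x / (x + 27)^2 for real x > 0. By the quotient rule, f'(x) = 32(27 - x)/(x + 27)^3, which is positive for x < 27 and negative for x > 27. So f has a unique maximum at x = 27, and since 27 is a positive integer, the supremum over n ≥ 1 is attained at n = 27: d_27 = 32·27/(27 + 27)^2 = 32·27/2916 = 8/27. Hence ||M|| = 8/27.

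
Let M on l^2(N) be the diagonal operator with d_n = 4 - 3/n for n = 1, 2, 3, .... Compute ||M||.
||M|| = 4

For a diagonal operator on l^2 with entries d_n, ||M|| = sup_n |d_n|. Here d_1 = 1, d_2 = 5/2, ..., and d_n = 4 - 3/n increases monotonically toward 4. All terms lie in [1, 4), so |d_n| = d_n and the supremum is the limit 4, which is not attained by any individual d_n. Hence ||M|| = 4.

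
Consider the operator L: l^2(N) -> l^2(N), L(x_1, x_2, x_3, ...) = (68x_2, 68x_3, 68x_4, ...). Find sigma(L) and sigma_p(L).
sigma(L) = closed disk {z in C : |z| ≤ 68}; sigma_p(L) = open disk {z in C : |z| < 68}

Note L = 68·V where V is the unit left shift (V x)_k = x_{k+1}; so sigma(L) = 68·sigma(V) and ||L|| = 68||V||. ||L x||^2 = 4624sum_{k≥2} |x_k|^2 ≤ 4624||x||^2, with equality on {x : x_1 = 0}, so ||L|| = 68. For any lambda with |lambda| < 68, set r = lambda/68 (|r| < 1); the vector x = (1, r, r^2, ...) is in l^2 and satisfies L x = 68(r, r^2, ...) = lambda x, so lambda is an eigenvalue. On the boundary |lambda| = 68 the geometric series diverges, so no l^2 eigenvector exists, but these lambda lie in the approximate point spectrum. Hence sigma(L) is the closed disk of radius 68 and sigma_p(L) is the open disk.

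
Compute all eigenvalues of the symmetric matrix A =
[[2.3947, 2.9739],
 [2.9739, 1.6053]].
sigma(A) ≈ {-1, 5}

A is real symmetric, so its spectrum consists of real eigenvalues. Expanding the characteristic polynomial of the displayed matrix gives
  det(λ I - A) = p(λ) = λ^2 + (-4)λ + (-5).
Solving p(λ) = 0 yields eigenvalues ≈ -1, 5. (A is shown rounded to 4 decimals, so these recover the underlying integer eigenvalues to within that precision.)
Verification: the trace of A = 4 equals the sum of eigenvalues 4, and det(A) ≈ -4.9999 matches the eigenvalue product -5.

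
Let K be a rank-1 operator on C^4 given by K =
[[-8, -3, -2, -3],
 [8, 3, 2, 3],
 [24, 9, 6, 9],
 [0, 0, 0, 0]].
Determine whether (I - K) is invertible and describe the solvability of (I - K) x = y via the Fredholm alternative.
(I - K) is singular (det(I - K) = 0, i.e. 1 ∈ sigma(K)). (I - K) x = y is solvable iff y ⊥ ker((I - K)^*) = span{(-8, -3, -2, -3)}, i.e. iff -8y_1 - 3y_2 - 2y_3 - 3y_4 = 0. When solvable, the solutions are x = y + c·(1, -1, -3, 0), c arbitrary (ker(I - K) = span{(1, -1, -3, 0)}, dimension 1).

K has rank 1, so it is an outer product K = u v^T: every row of K is a multiple of one row vector. Reading off the entries, u = (1, -1, -3, 0) and v = (-8, -3, -2, -3) (row i of K equals u_i·v^T). A rank-one matrix u v^T satisfies K u = u (v·u) and kills the (3)-dimensional subspace v^⊥, so its characteristic polynomial is lambda^3 (lambda - v·u) with v·u = tr K = 1. Hence the eigenvalues of I - K are 1 (multiplicity 3) and 1 - (1) = 0, so det(I - K) = 0. (Direct check: I - K =
[[9, 3, 2, 3],
 [-8, -2, -2, -3],
 [-24, -9, -5, -9],
 [0, 0, 0, 1]]
has determinant 0.) So 1 is an eigenvalue of K and (I - K) is not invertible. The finite-dimensional Fredholm alternative says: either (I - K) is invertible, or ker(I - K) ≠ {0} and then range(I - K) = ker((I - K)^*)^⊥, with dim ker(I - K) = dim ker((I - K)^*). We are in the second case, so we need both kernels. Kernel of I - K: (I - K) u = u - u (v·u) = u - u = 0, so ker(I - K) = span{u} = span{(1, -1, -3, 0)} (it is exactly 1-dimensional because rank(I - K) = 3). Kernel of the adjoint: K is real, so (I - K)^* = I - K^T = I - v u^T, and (I - v u^T) v = v - v (u·v) = 0; hence ker((I - K)^*) = span{v} = span{(-8, -3, -2, -3)}. Therefore (I - K) x = y is solvable iff <y, v> = 0, i.e. iff -8y_1 - 3y_2 - 2y_3 - 3y_4 = 0. When this holds, K y = u (v·y) = 0, so (I - K) y = y and x = y is a particular solution; the full solution set is the line x = y + c·u = y + c·(1, -1, -3, 0), c ∈ C.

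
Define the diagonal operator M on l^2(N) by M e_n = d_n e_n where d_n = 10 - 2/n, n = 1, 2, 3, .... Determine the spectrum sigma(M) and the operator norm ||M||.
sigma(M) = {10 - 2/n : n ≥ 1} ∪ {10}; ||M|| = 10

A bounded diagonal operator on l^2 with diagonal entries d_n has spectrum equal to the closure of {d_n : n ≥ 1}: every d_n is an eigenvalue (with eigenvector e_n), so {d_n} ⊂ sigma(M); the spectrum is closed, so its closure is too; and for lambda not in the closure, (M - lambda I) has bounded inverse (the diagonal entries 1/(d_n - lambda) are bounded). For our sequence d_n = 10 - 2/n, n = 1, 2, 3, ...:
  - {d_n} = {10 - 2/n : n ≥ 1}; the only limit point is 10
  - closure = {10 - 2/n : n ≥ 1} ∪ {10}
For the norm: a diagonal operator has ||M|| = sup_n |d_n|. Here d_n = 10 - 2/n increases monotonically from d_1 = 8 toward 10, with all terms in [8, 10); so sup_n |d_n| = 10 (the supremum is the limit, not attained). So ||M|| = 10.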